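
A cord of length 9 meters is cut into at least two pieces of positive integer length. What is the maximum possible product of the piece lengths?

Let P[k] be the best product for length k (with at least one cut). For each first piece i, the rest contributes max(k−i, P[k−i]).
P[2] = 1*max(1,0) = 1*1 = 1
P[3] = max(1*2, 2*1) = 2
P[4] = max(1*3, 2*2, 3*1) = 4
P[5] = max(1*4, 2*3, 3*2, 4*1) = 6
P[6] = max(1*6, 2*4, 3*3, 4*2, 5*1) = 9
P[7] = max(1*9, 2*6, 3*4, 4*3, 5*2, 6*1) = 12
P[8] = max(1*12, 2*9, 3*6, …, 6*2, 7*1) = 18
P[9] = max(1*18, 2*12, 3*9, …, 7*2, 8*1) = 27
One optimal split: 3 + 3 + 3; product 3*3*3 = 27.

27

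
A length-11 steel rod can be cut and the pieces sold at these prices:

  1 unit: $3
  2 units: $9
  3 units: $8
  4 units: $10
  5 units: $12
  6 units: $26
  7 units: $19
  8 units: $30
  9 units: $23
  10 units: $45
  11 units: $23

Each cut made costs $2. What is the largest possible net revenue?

46

Consider every possible first cut. v[k] is the best of p[i]+v[k−i] over all sellable i≤k, charging 2 whenever i<k.
v[1] = 3
v[2] = max(3+3-2, 9+0) = 9
v[3] = max(3+9-2, 9+3-2, 8+0) = 10
v[4] = max(3+10-2, 9+9-2, 8+3-2, 10+0) = 16
v[5] = max(3+16-2, 9+10-2, 8+9-2, 10+3-2, 12+0) = 17
v[6] = max(3+17-2, 9+16-2, 8+10-2, 10+9-2, 12+3-2, 26+0) = 26
v[7] = max(3+26-2, 9+17-2, 8+16-2, …, 26+3-2, 19+0) = 27
v[8] = max(3+27-2, 9+26-2, 8+17-2, …, 19+3-2, 30+0) = 33
v[9] = max(3+33-2, 9+27-2, 8+26-2, …, 30+3-2, 23+0) = 34
v[10] = max(3+34-2, 9+33-2, 8+27-2, …, 23+3-2, 45+0) = 45
v[11] = max(3+45-2, 9+34-2, 8+33-2, …, 45+3-2, 23+0) = 46
One optimal plan: pieces 10 + 1 (1 cut) → $48 − $2 = $46.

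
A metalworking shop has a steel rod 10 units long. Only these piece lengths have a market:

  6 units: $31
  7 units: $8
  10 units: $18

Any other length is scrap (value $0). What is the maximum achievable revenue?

Consider every possible first cut. r[k] is the best of p[i]+r[k−i] over all sellable i≤k.
r[1] = 0
r[2] = 0
r[3] = 0
r[4] = 0
r[5] = 0
r[6] = 31
r[7] = max(31+0, 8+0) = 31
r[8] = max(31+0, 8+0) = 31
r[9] = max(31+0, 8+0) = 31
r[10] = max(31+0, 8+0, 18+0) = 31
One optimal cutting: pieces 6 with 4 units of scrap → $31.

31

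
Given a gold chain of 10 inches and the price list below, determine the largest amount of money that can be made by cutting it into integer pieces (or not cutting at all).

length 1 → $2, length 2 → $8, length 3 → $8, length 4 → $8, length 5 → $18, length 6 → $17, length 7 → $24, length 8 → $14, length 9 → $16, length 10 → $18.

40

Build R[k] bottom-up: R[k] = max over allowed piece i of (p[i] + R[k−i]).
R[1] = 2
R[2] = max(2+2, 8+0) = 8
R[3] = max(2+8, 8+2, 8+0) = 10
R[4] = max(2+10, 8+8, 8+2, 8+0) = 16
R[5] = max(2+16, 8+10, 8+8, 8+2, 18+0) = 18
R[6] = max(2+18, 8+16, 8+10, 8+8, 18+2, 17+0) = 24
R[7] = max(2+24, 8+18, 8+16, …, 17+2, 24+0) = 26
R[8] = max(2+26, 8+24, 8+18, …, 24+2, 14+0) = 32
R[9] = max(2+32, 8+26, 8+24, …, 14+2, 16+0) = 34
R[10] = max(2+34, 8+32, 8+26, …, 16+2, 18+0) = 40
One optimal cutting: 2 + 2 + 2 + 2 + 2 → $8 + $8 + $8 + $8 + $8 = $40.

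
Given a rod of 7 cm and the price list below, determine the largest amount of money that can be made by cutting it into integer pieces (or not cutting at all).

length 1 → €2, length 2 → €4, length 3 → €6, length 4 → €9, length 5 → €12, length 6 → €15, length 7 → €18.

18

Consider every possible first cut. R[k] is the best of p[i]+R[k−i] over all sellable i≤k.
R[1] = 2
R[2] = max(2+2, 4+0) = 4
R[3] = max(2+4, 4+2, 6+0) = 6
R[4] = max(2+6, 4+4, 6+2, 9+0) = 9
R[5] = max(2+9, 4+6, 6+4, 9+2, 12+0) = 12
R[6] = max(2+12, 4+9, 6+6, 9+4, 12+2, 15+0) = 15
R[7] = max(2+15, 4+12, 6+9, …, 15+2, 18+0) = 18
Best is to sell the whole 7-cm piece uncut for €18.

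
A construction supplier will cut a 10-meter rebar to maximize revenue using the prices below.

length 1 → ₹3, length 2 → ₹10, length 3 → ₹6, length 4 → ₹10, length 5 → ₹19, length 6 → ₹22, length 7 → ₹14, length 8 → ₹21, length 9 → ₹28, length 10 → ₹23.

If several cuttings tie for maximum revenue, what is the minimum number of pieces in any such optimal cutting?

Build r[k] bottom-up: r[k] = max over allowed piece i of (p[i] + r[k−i]).
r[1] = 3
r[2] = max(3+3, 10+0) = 10
r[3] = max(3+10, 10+3, 6+0) = 13
r[4] = max(3+13, 10+10, 6+3, 10+0) = 20
r[5] = max(3+20, 10+13, 6+10, 10+3, 19+0) = 23
r[6] = max(3+23, 10+20, 6+13, 10+10, 19+3, 22+0) = 30
r[7] = max(3+30, 10+23, 6+20, …, 22+3, 14+0) = 33
r[8] = max(3+33, 10+30, 6+23, …, 14+3, 21+0) = 40
r[9] = max(3+40, 10+33, 6+30, …, 21+3, 28+0) = 43
r[10] = max(3+43, 10+40, 6+33, …, 28+3, 23+0) = 50
Maximum revenue is ₹50.
Now minimize piece count subject to staying optimal: for each k, pieces[k] = 1 + min over i with p[i]+r[k−i]=r[k] of pieces[k−i].
pieces[7] = 4
pieces[8] = 4
pieces[9] = 5
pieces[10] = 5

5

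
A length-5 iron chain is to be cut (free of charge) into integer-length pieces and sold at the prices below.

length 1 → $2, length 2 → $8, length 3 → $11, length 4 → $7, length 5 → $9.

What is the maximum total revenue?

19

Consider every possible first cut. R[k] is the best of p[i]+R[k−i] over all sellable i≤k.
R[1] = 2
R[2] = max(2+2, 8+0) = 8
R[3] = max(2+8, 8+2, 11+0) = 11
R[4] = max(2+11, 8+8, 11+2, 7+0) = 16
R[5] = max(2+16, 8+11, 11+8, 7+2, 9+0) = 19
One optimal cutting: 3 + 2 → $11 + $8 = $19.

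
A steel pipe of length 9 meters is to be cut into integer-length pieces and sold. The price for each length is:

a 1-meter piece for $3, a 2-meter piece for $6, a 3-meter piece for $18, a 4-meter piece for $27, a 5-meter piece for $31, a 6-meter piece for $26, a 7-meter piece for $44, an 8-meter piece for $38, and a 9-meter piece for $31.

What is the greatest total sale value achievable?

58

Let R[k] be the best obtainable value from length k. For each k, try every first piece i and keep the best of price[i] + R[k−i].
R[1] = 3
R[2] = 6  (first piece 1, then R[1]=3)
R[3] = 18
R[4] = 27
R[5] = 31
R[6] = 36  (first piece 3, then R[3]=18)
R[7] = 45  (first piece 3, then R[4]=27)
R[8] = 54  (first piece 4, then R[4]=27)
R[9] = 58  (first piece 4, then R[5]=31)
One optimal cutting: 5 + 4 → $31 + $27 = $58.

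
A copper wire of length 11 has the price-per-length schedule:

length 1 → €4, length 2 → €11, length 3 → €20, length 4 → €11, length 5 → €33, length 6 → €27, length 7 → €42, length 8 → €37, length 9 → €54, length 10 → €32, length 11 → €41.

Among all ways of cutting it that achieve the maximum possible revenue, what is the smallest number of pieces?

Let r[k] be the best obtainable value from length k. For each k, try every first piece i and keep the best of price[i] + r[k−i].
r[1] = 4
r[2] = 11
r[3] = 20
r[4] = 24  (first piece 1, then r[3]=20)
r[5] = 33
r[6] = 40  (first piece 3, then r[3]=20)
r[7] = 44  (first piece 1, then r[6]=40)
r[8] = 53  (first piece 3, then r[5]=33)
r[9] = 60  (first piece 3, then r[6]=40)
r[10] = 66  (first piece 5, then r[5]=33)
r[11] = 73  (first piece 3, then r[8]=53)
Maximum revenue is €73.
Now minimize piece count subject to staying optimal: for each k, pieces[k] = 1 + min over i with p[i]+r[k−i]=r[k] of pieces[k−i].
pieces[8] = 2
pieces[9] = 3
pieces[10] = 2
pieces[11] = 3

3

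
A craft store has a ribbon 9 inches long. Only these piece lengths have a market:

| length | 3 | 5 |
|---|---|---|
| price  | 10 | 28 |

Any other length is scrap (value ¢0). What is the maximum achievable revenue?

Build f[k] bottom-up: f[k] = max over allowed piece i of (p[i] + f[k−i]).
f[1] = 0
f[2] = 0
f[3] = 10
f[4] = 10
f[5] = 28
f[6] = 28
f[7] = 28
f[8] = 38  (first piece 3, then f[5]=28)
f[9] = 38
One optimal cutting: pieces 5 + 3 with 1 inch of scrap → ¢38.

38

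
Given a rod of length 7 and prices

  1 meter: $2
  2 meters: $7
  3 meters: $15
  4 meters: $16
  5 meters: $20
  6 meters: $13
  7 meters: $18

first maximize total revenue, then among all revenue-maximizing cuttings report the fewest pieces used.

Let r[k] be the best obtainable value from length k. For each k, try every first piece i and keep the best of price[i] + r[k−i].
r[1] = 2
r[2] = max(2+2, 7+0) = 7
r[3] = max(2+7, 7+2, 15+0) = 15
r[4] = max(2+15, 7+7, 15+2, 16+0) = 17
r[5] = max(2+17, 7+15, 15+7, 16+2, 20+0) = 22
r[6] = max(2+22, 7+17, 15+15, 16+7, 20+2, 13+0) = 30
r[7] = max(2+30, 7+22, 15+17, …, 13+2, 18+0) = 32
Maximum revenue is $32.
Now minimize piece count subject to staying optimal: for each k, pieces[k] = 1 + min over i with p[i]+r[k−i]=r[k] of pieces[k−i].
pieces[4] = 2
pieces[5] = 2
pieces[6] = 2
pieces[7] = 3

3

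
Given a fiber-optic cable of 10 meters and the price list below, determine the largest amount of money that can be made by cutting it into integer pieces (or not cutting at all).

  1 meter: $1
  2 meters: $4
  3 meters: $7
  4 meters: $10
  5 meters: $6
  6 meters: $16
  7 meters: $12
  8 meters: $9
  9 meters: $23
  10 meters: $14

Let best[k] be the best obtainable value from length k. For each k, try every first piece i and keep the best of price[i] + best[k−i].
best[1] = 1
best[2] = max(1+1, 4+0) = 4
best[3] = max(1+4, 4+1, 7+0) = 7
best[4] = max(1+7, 4+4, 7+1, 10+0) = 10
best[5] = max(1+10, 4+7, 7+4, 10+1, 6+0) = 11
best[6] = max(1+11, 4+10, 7+7, 10+4, 6+1, 16+0) = 16
best[7] = max(1+16, 4+11, 7+10, …, 16+1, 12+0) = 17
best[8] = max(1+17, 4+16, 7+11, …, 12+1, 9+0) = 20
best[9] = max(1+20, 4+17, 7+16, …, 9+1, 23+0) = 23
best[10] = max(1+23, 4+20, 7+17, …, 23+1, 14+0) = 26
One optimal cutting: 6 + 4 → $16 + $10 = $26.

26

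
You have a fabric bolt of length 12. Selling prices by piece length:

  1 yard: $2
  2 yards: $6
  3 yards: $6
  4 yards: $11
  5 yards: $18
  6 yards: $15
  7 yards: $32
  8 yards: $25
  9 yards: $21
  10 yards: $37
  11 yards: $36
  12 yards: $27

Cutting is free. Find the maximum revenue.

50

Consider every possible first cut. R[k] is the best of p[i]+R[k−i] over all sellable i≤k.
R[1] = 2
R[2] = max(2+2, 6+0) = 6
R[3] = max(2+6, 6+2, 6+0) = 8
R[4] = max(2+8, 6+6, 6+2, 11+0) = 12
R[5] = max(2+12, 6+8, 6+6, 11+2, 18+0) = 18
R[6] = max(2+18, 6+12, 6+8, 11+6, 18+2, 15+0) = 20
R[7] = max(2+20, 6+18, 6+12, …, 15+2, 32+0) = 32
R[8] = max(2+32, 6+20, 6+18, …, 32+2, 25+0) = 34
R[9] = max(2+34, 6+32, 6+20, …, 25+2, 21+0) = 38
R[10] = max(2+38, 6+34, 6+32, …, 21+2, 37+0) = 40
R[11] = max(2+40, 6+38, 6+34, …, 37+2, 36+0) = 44
R[12] = max(2+44, 6+40, 6+38, …, 36+2, 27+0) = 50
One optimal cutting: 7 + 5 → $32 + $18 = $50.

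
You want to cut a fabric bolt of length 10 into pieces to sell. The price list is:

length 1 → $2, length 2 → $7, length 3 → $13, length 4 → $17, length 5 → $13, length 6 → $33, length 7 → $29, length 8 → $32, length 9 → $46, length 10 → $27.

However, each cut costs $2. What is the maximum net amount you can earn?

Consider every possible first cut. v[k] is the best of p[i]+v[k−i] over all sellable i≤k, charging 2 whenever i<k.
v[1] = 2
v[2] = 7
v[3] = 13
v[4] = 17
v[5] = 18  (first piece 2, then v[3]=13)
v[6] = 33
v[7] = 33  (first piece 1, then v[6]=33)
v[8] = 38  (first piece 2, then v[6]=33)
v[9] = 46
v[10] = 48  (first piece 4, then v[6]=33)
One optimal plan: pieces 6 + 4 (1 cut) → $50 − $2 = $48.

48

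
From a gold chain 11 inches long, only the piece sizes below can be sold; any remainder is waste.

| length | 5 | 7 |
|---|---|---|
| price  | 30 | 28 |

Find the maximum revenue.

Consider every possible first cut. f[k] is the best of p[i]+f[k−i] over all sellable i≤k.
f[1] = 0
f[2] = 0
f[3] = 0
f[4] = 0
f[5] = 30
f[6] = 30
f[7] = 30
f[8] = 30
f[9] = 30
f[10] = 60  (first piece 5, then f[5]=30)
f[11] = 60
One optimal cutting: pieces 5 + 5 with 1 inch of scrap → $60.

60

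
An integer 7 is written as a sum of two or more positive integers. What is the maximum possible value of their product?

12

Let prod[k] be the best product for length k (with at least one cut). For each first piece i, the rest contributes max(k−i, prod[k−i]).
prod[2] = 1×max(1,0) = 1×1 = 1
prod[3] = 1×max(2,1) = 1×2 = 2
prod[4] = 2×max(2,1) = 2×2 = 4
prod[5] = 2×max(3,2) = 2×3 = 6
prod[6] = 3×max(3,2) = 3×3 = 9
prod[7] = 2×max(5,6) = 2×6 = 12
One optimal split: 3 + 2 + 2; product 3×2×2 = 12.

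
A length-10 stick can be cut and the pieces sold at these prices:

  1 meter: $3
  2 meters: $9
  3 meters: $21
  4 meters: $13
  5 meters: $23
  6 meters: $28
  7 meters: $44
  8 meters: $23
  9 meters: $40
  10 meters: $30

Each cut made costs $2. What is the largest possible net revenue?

63

Let r[k] be the best obtainable value from length k. For each k, try every first piece i and keep the best of price[i] + r[k−i] minus the 2 cut fee when i<k.
r[1] = 3
r[2] = max(3+3-2, 9+0) = 9
r[3] = max(3+9-2, 9+3-2, 21+0) = 21
r[4] = max(3+21-2, 9+9-2, 21+3-2, 13+0) = 22
r[5] = max(3+22-2, 9+21-2, 21+9-2, 13+3-2, 23+0) = 28
r[6] = max(3+28-2, 9+22-2, 21+21-2, 13+9-2, 23+3-2, 28+0) = 40
r[7] = max(3+40-2, 9+28-2, 21+22-2, …, 28+3-2, 44+0) = 44
r[8] = max(3+44-2, 9+40-2, 21+28-2, …, 44+3-2, 23+0) = 47
r[9] = max(3+47-2, 9+44-2, 21+40-2, …, 23+3-2, 40+0) = 59
r[10] = max(3+59-2, 9+47-2, 21+44-2, …, 40+3-2, 30+0) = 63
One optimal plan: pieces 7 + 3 (1 cut) → $65 − $2 = $63.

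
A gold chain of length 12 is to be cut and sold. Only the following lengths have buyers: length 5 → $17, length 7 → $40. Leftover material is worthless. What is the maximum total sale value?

Consider every possible first cut. r[k] is the best of p[i]+r[k−i] over all sellable i≤k.
r[1] = 0
r[2] = 0
r[3] = 0
r[4] = 0
r[5] = 17
r[6] = 17
r[7] = 40
r[8] = 40
r[9] = 40
r[10] = 40
r[11] = 40
r[12] = 57  (first piece 5, then r[7]=40)
One optimal cutting: 7 + 5 → $57.

57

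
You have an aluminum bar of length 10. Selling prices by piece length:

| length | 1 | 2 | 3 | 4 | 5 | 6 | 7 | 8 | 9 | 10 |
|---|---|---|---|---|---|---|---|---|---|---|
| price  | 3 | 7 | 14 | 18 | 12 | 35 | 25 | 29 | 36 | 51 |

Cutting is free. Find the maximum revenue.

53

Consider every possible first cut. r[k] is the best of p[i]+r[k−i] over all sellable i≤k.
r[1] = 3
r[2] = 7
r[3] = 14
r[4] = 18
r[5] = 21  (first piece 1, then r[4]=18)
r[6] = 35
r[7] = 38  (first piece 1, then r[6]=35)
r[8] = 42  (first piece 2, then r[6]=35)
r[9] = 49  (first piece 3, then r[6]=35)
r[10] = 53  (first piece 4, then r[6]=35)
One optimal cutting: 6 + 4 → $35 + $18 = $53.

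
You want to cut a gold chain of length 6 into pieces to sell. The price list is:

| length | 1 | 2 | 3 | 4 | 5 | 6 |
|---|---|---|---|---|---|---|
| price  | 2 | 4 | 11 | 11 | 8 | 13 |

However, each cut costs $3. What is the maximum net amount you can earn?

19

Let v[k] be the best obtainable value from length k. For each k, try every first piece i and keep the best of price[i] + v[k−i] minus the 3 cut fee when i<k.
v[1] = 2
v[2] = max(2+2-3, 4+0) = 4
v[3] = max(2+4-3, 4+2-3, 11+0) = 11
v[4] = max(2+11-3, 4+4-3, 11+2-3, 11+0) = 11
v[5] = max(2+11-3, 4+11-3, 11+4-3, 11+2-3, 8+0) = 12
v[6] = max(2+12-3, 4+11-3, 11+11-3, 11+4-3, 8+2-3, 13+0) = 19
One optimal plan: pieces 3 + 3 (1 cut) → $22 − $3 = $19.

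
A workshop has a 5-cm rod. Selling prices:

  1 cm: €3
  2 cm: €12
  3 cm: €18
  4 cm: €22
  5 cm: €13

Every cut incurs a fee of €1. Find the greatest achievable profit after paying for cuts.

29

Let r[k] be the best obtainable value from length k. For each k, try every first piece i and keep the best of price[i] + r[k−i] minus the 1 cut fee when i<k.
r[1] = 3
r[2] = max(3+3-1, 12+0) = 12
r[3] = max(3+12-1, 12+3-1, 18+0) = 18
r[4] = max(3+18-1, 12+12-1, 18+3-1, 22+0) = 23
r[5] = max(3+23-1, 12+18-1, 18+12-1, 22+3-1, 13+0) = 29
One optimal plan: pieces 3 + 2 (1 cut) → €30 − €1 = €29.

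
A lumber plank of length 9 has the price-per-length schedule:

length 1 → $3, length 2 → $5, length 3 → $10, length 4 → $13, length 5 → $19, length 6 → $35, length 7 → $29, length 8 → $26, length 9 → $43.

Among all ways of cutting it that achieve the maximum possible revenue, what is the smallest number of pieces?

2

Let r[k] be the best obtainable value from length k. For each k, try every first piece i and keep the best of price[i] + r[k−i].
r[1] = 3
r[2] = 6  (first piece 1, then r[1]=3)
r[3] = 10
r[4] = 13  (first piece 1, then r[3]=10)
r[5] = 19
r[6] = 35
r[7] = 38  (first piece 1, then r[6]=35)
r[8] = 41  (first piece 1, then r[7]=38)
r[9] = 45  (first piece 3, then r[6]=35)
Maximum revenue is $45.
Now minimize piece count subject to staying optimal: for each k, pieces[k] = 1 + min over i with p[i]+r[k−i]=r[k] of pieces[k−i].
pieces[6] = 1
pieces[7] = 2
pieces[8] = 3
pieces[9] = 2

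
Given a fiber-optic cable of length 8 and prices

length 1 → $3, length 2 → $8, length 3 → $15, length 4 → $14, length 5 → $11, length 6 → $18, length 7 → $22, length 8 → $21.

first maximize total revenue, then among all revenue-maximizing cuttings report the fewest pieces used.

Let r[k] be the best obtainable value from length k. For each k, try every first piece i and keep the best of price[i] + r[k−i].
r[1] = 3
r[2] = max(3+3, 8+0) = 8
r[3] = max(3+8, 8+3, 15+0) = 15
r[4] = max(3+15, 8+8, 15+3, 14+0) = 18
r[5] = max(3+18, 8+15, 15+8, 14+3, 11+0) = 23
r[6] = max(3+23, 8+18, 15+15, 14+8, 11+3, 18+0) = 30
r[7] = max(3+30, 8+23, 15+18, …, 18+3, 22+0) = 33
r[8] = max(3+33, 8+30, 15+23, …, 22+3, 21+0) = 38
Maximum revenue is $38.
Now minimize piece count subject to staying optimal: for each k, pieces[k] = 1 + min over i with p[i]+r[k−i]=r[k] of pieces[k−i].
pieces[5] = 2
pieces[6] = 2
pieces[7] = 3
pieces[8] = 3

3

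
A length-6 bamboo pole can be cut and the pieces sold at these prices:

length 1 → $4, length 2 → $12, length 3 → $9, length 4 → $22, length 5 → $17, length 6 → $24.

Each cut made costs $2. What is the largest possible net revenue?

Let r[k] be the best obtainable value from length k. For each k, try every first piece i and keep the best of price[i] + r[k−i] minus the 2 cut fee when i<k.
r[1] = 4
r[2] = max(4+4-2, 12+0) = 12
r[3] = max(4+12-2, 12+4-2, 9+0) = 14
r[4] = max(4+14-2, 12+12-2, 9+4-2, 22+0) = 22
r[5] = max(4+22-2, 12+14-2, 9+12-2, 22+4-2, 17+0) = 24
r[6] = max(4+24-2, 12+22-2, 9+14-2, 22+12-2, 17+4-2, 24+0) = 32
One optimal plan: pieces 2 + 2 + 2 (2 cuts) → $36 − $4 = $32.

32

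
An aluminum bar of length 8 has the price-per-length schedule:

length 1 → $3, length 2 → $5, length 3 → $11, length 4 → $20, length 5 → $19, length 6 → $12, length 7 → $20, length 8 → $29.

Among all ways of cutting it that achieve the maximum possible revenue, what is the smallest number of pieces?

Let r[k] be the best obtainable value from length k. For each k, try every first piece i and keep the best of price[i] + r[k−i].
r[1] = 3
r[2] = max(3+3, 5+0) = 6
r[3] = max(3+6, 5+3, 11+0) = 11
r[4] = max(3+11, 5+6, 11+3, 20+0) = 20
r[5] = max(3+20, 5+11, 11+6, 20+3, 19+0) = 23
r[6] = max(3+23, 5+20, 11+11, 20+6, 19+3, 12+0) = 26
r[7] = max(3+26, 5+23, 11+20, …, 12+3, 20+0) = 31
r[8] = max(3+31, 5+26, 11+23, …, 20+3, 29+0) = 40
Maximum revenue is $40.
Now minimize piece count subject to staying optimal: for each k, pieces[k] = 1 + min over i with p[i]+r[k−i]=r[k] of pieces[k−i].
pieces[5] = 2
pieces[6] = 3
pieces[7] = 2
pieces[8] = 2

2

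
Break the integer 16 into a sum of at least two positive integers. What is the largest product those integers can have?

324

Define P[k] = max over 1≤i<k of i · max(k−i, P[k−i]); the inner max lets the remainder stay uncut if that's better.
P[2] = 1·max(1,0) = 1·1 = 1
P[3] = 1·max(2,1) = 1·2 = 2
P[4] = 2·max(2,1) = 2·2 = 4
P[5] = 2·max(3,2) = 2·3 = 6
P[6] = 3·max(3,2) = 3·3 = 9
P[7] = 2·max(5,6) = 2·6 = 12
P[8] = 2·max(6,9) = 2·9 = 18
P[9] = 3·max(6,9) = 3·9 = 27
P[10] = 2·max(8,18) = 2·18 = 36
P[11] = 2·max(9,27) = 2·27 = 54
P[12] = 3·max(9,27) = 3·27 = 81
P[13] = 2·max(11,54) = 2·54 = 108
P[14] = 2·max(12,81) = 2·81 = 162
P[15] = 3·max(12,81) = 3·81 = 243
P[16] = 2·max(14,162) = 2·162 = 324
One optimal split: 3 + 3 + 3 + 3 + 2 + 2; product 3·3·3·3·2·2 = 324.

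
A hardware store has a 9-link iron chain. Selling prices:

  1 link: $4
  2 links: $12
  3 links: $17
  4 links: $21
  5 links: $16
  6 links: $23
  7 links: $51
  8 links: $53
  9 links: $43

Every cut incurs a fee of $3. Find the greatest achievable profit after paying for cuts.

60

Build net[k] bottom-up: net[k] = max over allowed piece i of (p[i] + net[k−i]) − 3 per cut.
net[1] = 4
net[2] = max(4+4-3, 12+0) = 12
net[3] = max(4+12-3, 12+4-3, 17+0) = 17
net[4] = max(4+17-3, 12+12-3, 17+4-3, 21+0) = 21
net[5] = max(4+21-3, 12+17-3, 17+12-3, 21+4-3, 16+0) = 26
net[6] = max(4+26-3, 12+21-3, 17+17-3, 21+12-3, 16+4-3, 23+0) = 31
net[7] = max(4+31-3, 12+26-3, 17+21-3, …, 23+4-3, 51+0) = 51
net[8] = max(4+51-3, 12+31-3, 17+26-3, …, 51+4-3, 53+0) = 53
net[9] = max(4+53-3, 12+51-3, 17+31-3, …, 53+4-3, 43+0) = 60
One optimal plan: pieces 7 + 2 (1 cut) → $63 − $3 = $60.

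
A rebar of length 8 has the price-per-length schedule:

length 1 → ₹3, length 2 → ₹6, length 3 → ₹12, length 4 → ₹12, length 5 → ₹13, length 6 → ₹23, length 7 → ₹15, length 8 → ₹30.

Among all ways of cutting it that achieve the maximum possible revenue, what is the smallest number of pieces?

Build r[k] bottom-up: r[k] = max over allowed piece i of (p[i] + r[k−i]).
r[1] = 3
r[2] = max(3+3, 6+0) = 6
r[3] = max(3+6, 6+3, 12+0) = 12
r[4] = max(3+12, 6+6, 12+3, 12+0) = 15
r[5] = max(3+15, 6+12, 12+6, 12+3, 13+0) = 18
r[6] = max(3+18, 6+15, 12+12, 12+6, 13+3, 23+0) = 24
r[7] = max(3+24, 6+18, 12+15, …, 23+3, 15+0) = 27
r[8] = max(3+27, 6+24, 12+18, …, 15+3, 30+0) = 30
Maximum revenue is ₹30.
Now minimize piece count subject to staying optimal: for each k, pieces[k] = 1 + min over i with p[i]+r[k−i]=r[k] of pieces[k−i].
pieces[5] = 2
pieces[6] = 2
pieces[7] = 3
pieces[8] = 1

1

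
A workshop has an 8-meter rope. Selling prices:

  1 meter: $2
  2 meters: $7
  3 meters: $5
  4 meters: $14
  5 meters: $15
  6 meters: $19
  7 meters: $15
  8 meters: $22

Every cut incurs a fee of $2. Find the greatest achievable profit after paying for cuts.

Build net[k] bottom-up: net[k] = max over allowed piece i of (p[i] + net[k−i]) − 2 per cut.
net[1] = 2
net[2] = 7
net[3] = 7  (first piece 1, then net[2]=7)
net[4] = 14
net[5] = 15
net[6] = 19  (first piece 2, then net[4]=14)
net[7] = 20  (first piece 2, then net[5]=15)
net[8] = 26  (first piece 4, then net[4]=14)
One optimal plan: pieces 4 + 4 (1 cut) → $28 − $2 = $26.

26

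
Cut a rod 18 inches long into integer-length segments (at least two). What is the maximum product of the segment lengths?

729

Let g[k] be the best product for length k (with at least one cut). For each first piece i, the rest contributes max(k−i, g[k−i]).
g[2] = 1·max(1,0) = 1·1 = 1
g[3] = 1·max(2,1) = 1·2 = 2
g[4] = 2·max(2,1) = 2·2 = 4
g[5] = 2·max(3,2) = 2·3 = 6
g[6] = 3·max(3,2) = 3·3 = 9
g[7] = 2·max(5,6) = 2·6 = 12
g[8] = 2·max(6,9) = 2·9 = 18
g[9] = 3·max(6,9) = 3·9 = 27
g[10] = 2·max(8,18) = 2·18 = 36
g[11] = 2·max(9,27) = 2·27 = 54
g[12] = 3·max(9,27) = 3·27 = 81
g[13] = 2·max(11,54) = 2·54 = 108
g[14] = 2·max(12,81) = 2·81 = 162
g[15] = 3·max(12,81) = 3·81 = 243
g[16] = 2·max(14,162) = 2·162 = 324
g[17] = 2·max(15,243) = 2·243 = 486
g[18] = 3·max(15,243) = 3·243 = 729
One optimal split: 3 + 3 + 3 + 3 + 3 + 3; product 3·3·3·3·3·3 = 729.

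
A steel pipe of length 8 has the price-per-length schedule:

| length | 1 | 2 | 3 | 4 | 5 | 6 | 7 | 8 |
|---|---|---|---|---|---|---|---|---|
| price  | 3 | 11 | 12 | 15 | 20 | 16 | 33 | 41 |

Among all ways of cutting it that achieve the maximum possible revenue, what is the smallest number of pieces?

Let r[k] be the best obtainable value from length k. For each k, try every first piece i and keep the best of price[i] + r[k−i].
r[1] = 3
r[2] = max(3+3, 11+0) = 11
r[3] = max(3+11, 11+3, 12+0) = 14
r[4] = max(3+14, 11+11, 12+3, 15+0) = 22
r[5] = max(3+22, 11+14, 12+11, 15+3, 20+0) = 25
r[6] = max(3+25, 11+22, 12+14, 15+11, 20+3, 16+0) = 33
r[7] = max(3+33, 11+25, 12+22, …, 16+3, 33+0) = 36
r[8] = max(3+36, 11+33, 12+25, …, 33+3, 41+0) = 44
Maximum revenue is $44.
Now minimize piece count subject to staying optimal: for each k, pieces[k] = 1 + min over i with p[i]+r[k−i]=r[k] of pieces[k−i].
pieces[5] = 3
pieces[6] = 3
pieces[7] = 4
pieces[8] = 4

4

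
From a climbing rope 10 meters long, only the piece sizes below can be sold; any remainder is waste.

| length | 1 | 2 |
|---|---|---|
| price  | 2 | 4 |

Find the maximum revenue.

Build r[k] bottom-up: r[k] = max over allowed piece i of (p[i] + r[k−i]).
r[1] = 2
r[2] = max(2+2, 4+0) = 4
r[3] = max(2+4, 4+2) = 6
r[4] = max(2+6, 4+4) = 8
r[5] = max(2+8, 4+6) = 10
r[6] = max(2+10, 4+8) = 12
r[7] = max(2+12, 4+10) = 14
r[8] = max(2+14, 4+12) = 16
r[9] = max(2+16, 4+14) = 18
r[10] = max(2+18, 4+16) = 20
One optimal cutting: 1 + 1 + 1 + 1 + 1 + 1 + 1 + 1 + 1 + 1 → €20.

20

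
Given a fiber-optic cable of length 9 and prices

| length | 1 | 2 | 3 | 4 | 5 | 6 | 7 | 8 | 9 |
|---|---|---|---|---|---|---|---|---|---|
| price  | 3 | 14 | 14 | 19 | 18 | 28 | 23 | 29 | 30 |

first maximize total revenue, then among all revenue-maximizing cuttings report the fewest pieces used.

Build r[k] bottom-up: r[k] = max over allowed piece i of (p[i] + r[k−i]).
r[1] = 3
r[2] = 14
r[3] = 17  (first piece 1, then r[2]=14)
r[4] = 28  (first piece 2, then r[2]=14)
r[5] = 31  (first piece 1, then r[4]=28)
r[6] = 42  (first piece 2, then r[4]=28)
r[7] = 45  (first piece 1, then r[6]=42)
r[8] = 56  (first piece 2, then r[6]=42)
r[9] = 59  (first piece 1, then r[8]=56)
Maximum revenue is $59.
Now minimize piece count subject to staying optimal: for each k, pieces[k] = 1 + min over i with p[i]+r[k−i]=r[k] of pieces[k−i].
pieces[6] = 3
pieces[7] = 4
pieces[8] = 4
pieces[9] = 5

5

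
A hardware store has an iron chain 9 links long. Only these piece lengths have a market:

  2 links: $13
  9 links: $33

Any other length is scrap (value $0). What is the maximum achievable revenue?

Let f[k] be the best obtainable value from length k. For each k, try every first piece i and keep the best of price[i] + f[k−i].
f[1] = 0
f[2] = 13
f[3] = 13
f[4] = 26  (first piece 2, then f[2]=13)
f[5] = 26
f[6] = 39  (first piece 2, then f[4]=26)
f[7] = 39
f[8] = 52  (first piece 2, then f[6]=39)
f[9] = max(13+39, 33+0) = 52
One optimal cutting: pieces 2 + 2 + 2 + 2 with 1 link of scrap → $52.

52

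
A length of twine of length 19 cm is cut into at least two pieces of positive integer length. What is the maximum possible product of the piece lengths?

972

Define f[k] = max over 1≤i<k of i · max(k−i, f[k−i]); the inner max lets the remainder stay uncut if that's better.
f[2] = 1*max(1,0) = 1*1 = 1
f[3] = 1*max(2,1) = 1*2 = 2
f[4] = 2*max(2,1) = 2*2 = 4
f[5] = 2*max(3,2) = 2*3 = 6
f[6] = 3*max(3,2) = 3*3 = 9
f[7] = 2*max(5,6) = 2*6 = 12
f[8] = 2*max(6,9) = 2*9 = 18
f[9] = 3*max(6,9) = 3*9 = 27
f[10] = 2*max(8,18) = 2*18 = 36
f[11] = 2*max(9,27) = 2*27 = 54
f[12] = 3*max(9,27) = 3*27 = 81
f[13] = 2*max(11,54) = 2*54 = 108
f[14] = 2*max(12,81) = 2*81 = 162
f[15] = 3*max(12,81) = 3*81 = 243
f[16] = 2*max(14,162) = 2*162 = 324
f[17] = 2*max(15,243) = 2*243 = 486
f[18] = 3*max(15,243) = 3*243 = 729
f[19] = 2*max(17,486) = 2*486 = 972
One optimal split: 3 + 3 + 3 + 3 + 3 + 2 + 2; product 3*3*3*3*3*2*2 = 972.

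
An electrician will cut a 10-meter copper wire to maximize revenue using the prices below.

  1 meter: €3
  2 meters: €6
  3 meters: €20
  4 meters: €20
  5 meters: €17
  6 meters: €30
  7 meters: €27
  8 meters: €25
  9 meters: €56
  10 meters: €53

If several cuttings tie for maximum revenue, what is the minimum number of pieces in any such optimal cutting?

4

Let r[k] be the best obtainable value from length k. For each k, try every first piece i and keep the best of price[i] + r[k−i].
r[1] = 3
r[2] = 6  (first piece 1, then r[1]=3)
r[3] = 20
r[4] = 23  (first piece 1, then r[3]=20)
r[5] = 26  (first piece 1, then r[4]=23)
r[6] = 40  (first piece 3, then r[3]=20)
r[7] = 43  (first piece 1, then r[6]=40)
r[8] = 46  (first piece 1, then r[7]=43)
r[9] = 60  (first piece 3, then r[6]=40)
r[10] = 63  (first piece 1, then r[9]=60)
Maximum revenue is €63.
Now minimize piece count subject to staying optimal: for each k, pieces[k] = 1 + min over i with p[i]+r[k−i]=r[k] of pieces[k−i].
pieces[7] = 3
pieces[8] = 3
pieces[9] = 3
pieces[10] = 4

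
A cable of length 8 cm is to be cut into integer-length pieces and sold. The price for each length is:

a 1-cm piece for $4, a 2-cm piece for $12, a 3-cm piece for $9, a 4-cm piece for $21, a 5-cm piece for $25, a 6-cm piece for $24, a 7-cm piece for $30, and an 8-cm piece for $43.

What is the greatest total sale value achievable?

Let R[k] be the best obtainable value from length k. For each k, try every first piece i and keep the best of price[i] + R[k−i].
R[1] = 4
R[2] = max(4+4, 12+0) = 12
R[3] = max(4+12, 12+4, 9+0) = 16
R[4] = max(4+16, 12+12, 9+4, 21+0) = 24
R[5] = max(4+24, 12+16, 9+12, 21+4, 25+0) = 28
R[6] = max(4+28, 12+24, 9+16, 21+12, 25+4, 24+0) = 36
R[7] = max(4+36, 12+28, 9+24, …, 24+4, 30+0) = 40
R[8] = max(4+40, 12+36, 9+28, …, 30+4, 43+0) = 48
One optimal cutting: 2 + 2 + 2 + 2 → $12 + $12 + $12 + $12 = $48.

48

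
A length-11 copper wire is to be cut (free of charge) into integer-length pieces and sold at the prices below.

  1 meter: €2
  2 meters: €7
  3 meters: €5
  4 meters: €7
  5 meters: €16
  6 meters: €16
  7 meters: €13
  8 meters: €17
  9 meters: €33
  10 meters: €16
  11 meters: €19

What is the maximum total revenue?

40

Build R[k] bottom-up: R[k] = max over allowed piece i of (p[i] + R[k−i]).
R[1] = 2
R[2] = max(2+2, 7+0) = 7
R[3] = max(2+7, 7+2, 5+0) = 9
R[4] = max(2+9, 7+7, 5+2, 7+0) = 14
R[5] = max(2+14, 7+9, 5+7, 7+2, 16+0) = 16
R[6] = max(2+16, 7+14, 5+9, 7+7, 16+2, 16+0) = 21
R[7] = max(2+21, 7+16, 5+14, …, 16+2, 13+0) = 23
R[8] = max(2+23, 7+21, 5+16, …, 13+2, 17+0) = 28
R[9] = max(2+28, 7+23, 5+21, …, 17+2, 33+0) = 33
R[10] = max(2+33, 7+28, 5+23, …, 33+2, 16+0) = 35
R[11] = max(2+35, 7+33, 5+28, …, 16+2, 19+0) = 40
One optimal cutting: 9 + 2 → €33 + €7 = €40.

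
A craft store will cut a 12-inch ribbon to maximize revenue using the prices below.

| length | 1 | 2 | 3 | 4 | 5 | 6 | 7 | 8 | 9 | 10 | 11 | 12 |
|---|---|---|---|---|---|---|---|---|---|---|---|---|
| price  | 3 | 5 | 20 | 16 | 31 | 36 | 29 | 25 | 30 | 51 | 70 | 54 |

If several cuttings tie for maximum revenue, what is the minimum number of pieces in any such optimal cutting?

Consider every possible first cut. r[k] is the best of p[i]+r[k−i] over all sellable i≤k.
r[1] = 3
r[2] = max(3+3, 5+0) = 6
r[3] = max(3+6, 5+3, 20+0) = 20
r[4] = max(3+20, 5+6, 20+3, 16+0) = 23
r[5] = max(3+23, 5+20, 20+6, 16+3, 31+0) = 31
r[6] = max(3+31, 5+23, 20+20, 16+6, 31+3, 36+0) = 40
r[7] = max(3+40, 5+31, 20+23, …, 36+3, 29+0) = 43
r[8] = max(3+43, 5+40, 20+31, …, 29+3, 25+0) = 51
r[9] = max(3+51, 5+43, 20+40, …, 25+3, 30+0) = 60
r[10] = max(3+60, 5+51, 20+43, …, 30+3, 51+0) = 63
r[11] = max(3+63, 5+60, 20+51, …, 51+3, 70+0) = 71
r[12] = max(3+71, 5+63, 20+60, …, 70+3, 54+0) = 80
Maximum revenue is ¢80.
Now minimize piece count subject to staying optimal: for each k, pieces[k] = 1 + min over i with p[i]+r[k−i]=r[k] of pieces[k−i].
pieces[9] = 3
pieces[10] = 4
pieces[11] = 3
pieces[12] = 4

4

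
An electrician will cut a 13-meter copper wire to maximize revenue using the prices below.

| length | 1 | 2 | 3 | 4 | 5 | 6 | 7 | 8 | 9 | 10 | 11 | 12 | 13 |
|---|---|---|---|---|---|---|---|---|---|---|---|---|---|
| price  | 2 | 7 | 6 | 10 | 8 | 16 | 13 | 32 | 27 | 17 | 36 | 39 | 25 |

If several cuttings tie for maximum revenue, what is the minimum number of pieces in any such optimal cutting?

4

Consider every possible first cut. r[k] is the best of p[i]+r[k−i] over all sellable i≤k.
r[1] = 2
r[2] = 7
r[3] = 9  (first piece 1, then r[2]=7)
r[4] = 14  (first piece 2, then r[2]=7)
r[5] = 16  (first piece 1, then r[4]=14)
r[6] = 21  (first piece 2, then r[4]=14)
r[7] = 23  (first piece 1, then r[6]=21)
r[8] = 32
r[9] = 34  (first piece 1, then r[8]=32)
r[10] = 39  (first piece 2, then r[8]=32)
r[11] = 41  (first piece 1, then r[10]=39)
r[12] = 46  (first piece 2, then r[10]=39)
r[13] = 48  (first piece 1, then r[12]=46)
Maximum revenue is €48.
Now minimize piece count subject to staying optimal: for each k, pieces[k] = 1 + min over i with p[i]+r[k−i]=r[k] of pieces[k−i].
pieces[10] = 2
pieces[11] = 3
pieces[12] = 3
pieces[13] = 4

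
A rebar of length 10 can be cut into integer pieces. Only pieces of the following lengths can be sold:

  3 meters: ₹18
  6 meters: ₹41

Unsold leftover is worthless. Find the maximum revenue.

Consider every possible first cut. r[k] is the best of p[i]+r[k−i] over all sellable i≤k.
r[1] = 0
r[2] = 0
r[3] = 18
r[4] = 18
r[5] = 18
r[6] = max(18+18, 41+0) = 41
r[7] = max(18+18, 41+0) = 41
r[8] = max(18+18, 41+0) = 41
r[9] = max(18+41, 41+18) = 59
r[10] = max(18+41, 41+18) = 59
One optimal cutting: pieces 6 + 3 with 1 meter of scrap → ₹59.

59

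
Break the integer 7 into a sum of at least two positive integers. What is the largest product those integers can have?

12

Let prod[k] be the best product for length k (with at least one cut). For each first piece i, the rest contributes max(k−i, prod[k−i]).
prod[2] = 1·max(1,0) = 1·1 = 1
prod[3] = 1·max(2,1) = 1·2 = 2
prod[4] = 2·max(2,1) = 2·2 = 4
prod[5] = 2·max(3,2) = 2·3 = 6
prod[6] = 3·max(3,2) = 3·3 = 9
prod[7] = 2·max(5,6) = 2·6 = 12
One optimal split: 3 + 2 + 2; product 3·2·2 = 12.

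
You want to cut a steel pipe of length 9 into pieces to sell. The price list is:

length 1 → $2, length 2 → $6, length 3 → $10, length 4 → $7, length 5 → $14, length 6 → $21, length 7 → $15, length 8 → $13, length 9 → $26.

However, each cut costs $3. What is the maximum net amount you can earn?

Let net[k] be the best obtainable value from length k. For each k, try every first piece i and keep the best of price[i] + net[k−i] minus the 3 cut fee when i<k.
net[1] = 2
net[2] = 6
net[3] = 10
net[4] = 9  (first piece 1, then net[3]=10)
net[5] = 14
net[6] = 21
net[7] = 20  (first piece 1, then net[6]=21)
net[8] = 24  (first piece 2, then net[6]=21)
net[9] = 28  (first piece 3, then net[6]=21)
One optimal plan: pieces 6 + 3 (1 cut) → $31 − $3 = $28.

28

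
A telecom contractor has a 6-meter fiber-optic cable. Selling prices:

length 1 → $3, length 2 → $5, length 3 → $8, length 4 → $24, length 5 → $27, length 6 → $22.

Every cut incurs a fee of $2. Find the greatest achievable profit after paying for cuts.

Build v[k] bottom-up: v[k] = max over allowed piece i of (p[i] + v[k−i]) − 2 per cut.
v[1] = 3
v[2] = max(3+3-2, 5+0) = 5
v[3] = max(3+5-2, 5+3-2, 8+0) = 8
v[4] = max(3+8-2, 5+5-2, 8+3-2, 24+0) = 24
v[5] = max(3+24-2, 5+8-2, 8+5-2, 24+3-2, 27+0) = 27
v[6] = max(3+27-2, 5+24-2, 8+8-2, 24+5-2, 27+3-2, 22+0) = 28
One optimal plan: pieces 5 + 1 (1 cut) → $30 − $2 = $28.

28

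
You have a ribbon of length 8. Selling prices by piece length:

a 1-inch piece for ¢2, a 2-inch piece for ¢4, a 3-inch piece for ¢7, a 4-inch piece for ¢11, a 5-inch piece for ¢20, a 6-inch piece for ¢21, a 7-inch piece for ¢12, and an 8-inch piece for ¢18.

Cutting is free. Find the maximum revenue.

27

Build r[k] bottom-up: r[k] = max over allowed piece i of (p[i] + r[k−i]).
r[1] = 2
r[2] = 4  (first piece 1, then r[1]=2)
r[3] = 7
r[4] = 11
r[5] = 20
r[6] = 22  (first piece 1, then r[5]=20)
r[7] = 24  (first piece 1, then r[6]=22)
r[8] = 27  (first piece 3, then r[5]=20)
One optimal cutting: 5 + 3 → ¢20 + ¢7 = ¢27.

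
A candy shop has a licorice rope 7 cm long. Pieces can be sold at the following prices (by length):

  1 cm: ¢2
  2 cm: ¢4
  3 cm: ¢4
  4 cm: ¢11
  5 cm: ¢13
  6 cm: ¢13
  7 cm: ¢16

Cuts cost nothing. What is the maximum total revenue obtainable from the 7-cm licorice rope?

Consider every possible first cut. r[k] is the best of p[i]+r[k−i] over all sellable i≤k.
r[1] = 2
r[2] = 4  (first piece 1, then r[1]=2)
r[3] = 6  (first piece 1, then r[2]=4)
r[4] = 11
r[5] = 13  (first piece 1, then r[4]=11)
r[6] = 15  (first piece 1, then r[5]=13)
r[7] = 17  (first piece 1, then r[6]=15)
One optimal cutting: 4 + 1 + 1 + 1 → ¢11 + ¢2 + ¢2 + ¢2 = ¢17.

17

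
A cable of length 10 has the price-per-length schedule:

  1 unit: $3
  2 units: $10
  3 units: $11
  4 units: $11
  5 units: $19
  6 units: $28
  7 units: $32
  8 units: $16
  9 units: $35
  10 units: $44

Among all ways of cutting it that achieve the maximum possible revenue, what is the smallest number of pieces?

Let r[k] be the best obtainable value from length k. For each k, try every first piece i and keep the best of price[i] + r[k−i].
r[1] = 3
r[2] = 10
r[3] = 13  (first piece 1, then r[2]=10)
r[4] = 20  (first piece 2, then r[2]=10)
r[5] = 23  (first piece 1, then r[4]=20)
r[6] = 30  (first piece 2, then r[4]=20)
r[7] = 33  (first piece 1, then r[6]=30)
r[8] = 40  (first piece 2, then r[6]=30)
r[9] = 43  (first piece 1, then r[8]=40)
r[10] = 50  (first piece 2, then r[8]=40)
Maximum revenue is $50.
Now minimize piece count subject to staying optimal: for each k, pieces[k] = 1 + min over i with p[i]+r[k−i]=r[k] of pieces[k−i].
pieces[7] = 4
pieces[8] = 4
pieces[9] = 5
pieces[10] = 5

5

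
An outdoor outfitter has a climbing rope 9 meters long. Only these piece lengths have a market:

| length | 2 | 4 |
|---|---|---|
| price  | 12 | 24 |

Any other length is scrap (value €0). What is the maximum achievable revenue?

48

Let best[k] be the best obtainable value from length k. For each k, try every first piece i and keep the best of price[i] + best[k−i].
best[1] = 0
best[2] = 12
best[3] = 12
best[4] = 24  (first piece 2, then best[2]=12)
best[5] = 24
best[6] = 36  (first piece 2, then best[4]=24)
best[7] = 36
best[8] = 48  (first piece 2, then best[6]=36)
best[9] = 48
One optimal cutting: pieces 2 + 2 + 2 + 2 with 1 meter of scrap → €48.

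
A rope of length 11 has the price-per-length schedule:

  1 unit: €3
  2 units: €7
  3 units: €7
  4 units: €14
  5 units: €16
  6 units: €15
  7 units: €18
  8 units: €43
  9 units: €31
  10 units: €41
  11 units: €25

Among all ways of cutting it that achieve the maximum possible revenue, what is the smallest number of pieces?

Let r[k] be the best obtainable value from length k. For each k, try every first piece i and keep the best of price[i] + r[k−i].
r[1] = 3
r[2] = max(3+3, 7+0) = 7
r[3] = max(3+7, 7+3, 7+0) = 10
r[4] = max(3+10, 7+7, 7+3, 14+0) = 14
r[5] = max(3+14, 7+10, 7+7, 14+3, 16+0) = 17
r[6] = max(3+17, 7+14, 7+10, 14+7, 16+3, 15+0) = 21
r[7] = max(3+21, 7+17, 7+14, …, 15+3, 18+0) = 24
r[8] = max(3+24, 7+21, 7+17, …, 18+3, 43+0) = 43
r[9] = max(3+43, 7+24, 7+21, …, 43+3, 31+0) = 46
r[10] = max(3+46, 7+43, 7+24, …, 31+3, 41+0) = 50
r[11] = max(3+50, 7+46, 7+43, …, 41+3, 25+0) = 53
Maximum revenue is €53.
Now minimize piece count subject to staying optimal: for each k, pieces[k] = 1 + min over i with p[i]+r[k−i]=r[k] of pieces[k−i].
pieces[8] = 1
pieces[9] = 2
pieces[10] = 2
pieces[11] = 3

3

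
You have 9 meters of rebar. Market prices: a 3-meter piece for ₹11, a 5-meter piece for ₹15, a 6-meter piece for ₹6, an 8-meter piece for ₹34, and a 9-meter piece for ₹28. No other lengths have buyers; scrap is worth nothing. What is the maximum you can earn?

Consider every possible first cut. best[k] is the best of p[i]+best[k−i] over all sellable i≤k.
best[1] = 0
best[2] = 0
best[3] = 11
best[4] = 11
best[5] = 15
best[6] = 22  (first piece 3, then best[3]=11)
best[7] = 22
best[8] = 34
best[9] = 34
One optimal cutting: pieces 8 with 1 meter of scrap → ₹34.

34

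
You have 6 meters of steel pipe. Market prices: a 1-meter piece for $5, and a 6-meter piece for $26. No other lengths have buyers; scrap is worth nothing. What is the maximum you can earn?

30

Build f[k] bottom-up: f[k] = max over allowed piece i of (p[i] + f[k−i]).
f[1] = 5
f[2] = 10  (first piece 1, then f[1]=5)
f[3] = 15  (first piece 1, then f[2]=10)
f[4] = 20  (first piece 1, then f[3]=15)
f[5] = 25  (first piece 1, then f[4]=20)
f[6] = 30  (first piece 1, then f[5]=25)
One optimal cutting: 1 + 1 + 1 + 1 + 1 + 1 → $30.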